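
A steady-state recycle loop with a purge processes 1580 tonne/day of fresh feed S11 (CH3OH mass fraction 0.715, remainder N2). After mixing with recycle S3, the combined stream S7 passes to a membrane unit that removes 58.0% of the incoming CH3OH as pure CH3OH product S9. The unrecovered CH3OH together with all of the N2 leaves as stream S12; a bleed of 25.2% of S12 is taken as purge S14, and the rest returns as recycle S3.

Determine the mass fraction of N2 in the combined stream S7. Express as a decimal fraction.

0.520

N2 enters only via S11 and leaves only via the purge: 1580×0.285 = 0.252×(N2 in S12), and the membrane unit passes all N2, so N2 in S7 = N2 in S12 = 1786.9 tonne/day.
CH3OH in S7: m_A = 1580×0.715 + (1−0.252)·(1−0.580)·m_A, so m_A = 1129.7/0.6858 = 1647.2 tonne/day.
S7 = 1647.2 + 1786.9 = 3434.1 tonne/day.
N2 fraction in S7 = 1786.9/3434.1 = 0.520.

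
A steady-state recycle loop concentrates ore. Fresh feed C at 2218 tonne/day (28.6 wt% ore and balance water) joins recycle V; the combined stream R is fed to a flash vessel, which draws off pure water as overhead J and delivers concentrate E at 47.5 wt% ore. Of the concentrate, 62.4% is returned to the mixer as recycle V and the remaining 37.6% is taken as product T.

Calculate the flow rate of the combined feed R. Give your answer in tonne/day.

4434 tonne/day

Overall ore balance (none leaves overhead): ore in fresh feed = ore in product, i.e. 2218×0.286 = (1−0.624)·E·0.475.
E = 634.35/(0.475×0.376) = 3551.8 tonne/day.
Recycle V = 0.624×3551.8 = 2216.3 tonne/day.
Combined feed R = 2218 + 2216.3 = 4434.3 tonne/day.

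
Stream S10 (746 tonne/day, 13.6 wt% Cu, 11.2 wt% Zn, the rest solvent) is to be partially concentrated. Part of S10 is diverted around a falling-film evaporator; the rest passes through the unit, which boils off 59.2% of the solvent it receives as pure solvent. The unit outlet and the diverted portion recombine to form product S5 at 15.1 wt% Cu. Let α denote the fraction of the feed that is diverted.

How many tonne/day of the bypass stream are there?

All 746×0.136 = 101.46 tonne/day of Cu reaches S5, so S5 = 101.46/0.151 = 671.89 tonne/day and vapour = 74.106 tonne/day.
The evaporator receives (1−α)·746 of feed at 0.752 solvent and removes 0.592 of that solvent:
0.592×0.752×(1−α)×746 = 74.106
(1−α) = 74.106/332.11 = 0.2231;  α = 0.7769.
Bypass flow = 0.7769×746 = 579.54 tonne/day.

579.5 tonne/day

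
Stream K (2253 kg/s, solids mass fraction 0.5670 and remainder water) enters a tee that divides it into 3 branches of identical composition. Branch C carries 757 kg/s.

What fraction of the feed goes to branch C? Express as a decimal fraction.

0.336

Fraction to C = 757/2253 = 0.3360.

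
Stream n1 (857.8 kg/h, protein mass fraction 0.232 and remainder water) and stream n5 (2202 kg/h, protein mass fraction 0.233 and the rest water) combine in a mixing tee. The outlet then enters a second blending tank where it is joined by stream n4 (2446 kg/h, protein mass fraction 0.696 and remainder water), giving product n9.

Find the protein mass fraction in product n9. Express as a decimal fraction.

Overall, product flow = 5505.8 kg/h.
protein in = 857.8×0.232 + 2202×0.233 + 2446×0.696 = 2414.5 kg/h.
protein fraction in n9 = 0.439.

0.439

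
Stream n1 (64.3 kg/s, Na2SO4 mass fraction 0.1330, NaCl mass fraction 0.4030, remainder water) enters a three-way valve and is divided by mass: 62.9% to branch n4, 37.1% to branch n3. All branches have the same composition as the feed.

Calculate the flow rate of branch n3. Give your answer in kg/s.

Branch n3 flow = 0.371×64.3 = 23.855 kg/s.

23.86 kg/s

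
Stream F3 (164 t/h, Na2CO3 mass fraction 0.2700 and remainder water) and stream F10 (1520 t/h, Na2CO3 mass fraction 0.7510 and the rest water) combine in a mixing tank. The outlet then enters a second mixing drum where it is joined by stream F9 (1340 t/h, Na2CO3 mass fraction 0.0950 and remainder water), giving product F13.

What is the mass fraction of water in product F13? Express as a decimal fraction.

0.5658

Overall, product flow = 3024 t/h.
water in = 164×0.730 + 1520×0.249 + 1340×0.905 = 1710.9 t/h.
water fraction in F13 = 0.5658.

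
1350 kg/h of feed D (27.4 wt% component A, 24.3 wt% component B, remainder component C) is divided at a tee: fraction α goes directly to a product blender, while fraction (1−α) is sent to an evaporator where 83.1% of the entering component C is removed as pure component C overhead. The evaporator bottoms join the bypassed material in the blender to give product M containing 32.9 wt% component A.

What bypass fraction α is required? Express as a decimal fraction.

All 1350×0.274 = 369.9 kg/h of component A reaches M, so M = 369.9/0.329 = 1124.3 kg/h and vapour = 225.68 kg/h.
The evaporator receives (1−α)·1350 of feed at 0.483 component C and removes 0.831 of that component C:
0.831×0.483×(1−α)×1350 = 225.68
(1−α) = 225.68/541.85 = 0.4165;  α = 0.5835.

0.583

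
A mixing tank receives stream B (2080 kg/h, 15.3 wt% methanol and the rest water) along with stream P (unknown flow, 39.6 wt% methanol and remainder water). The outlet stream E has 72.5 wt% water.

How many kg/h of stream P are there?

Let P be the unknown flow. Total out = 2080 + P.
water balance: 1761.8 + 0.604·P = 0.725·(2080 + P)
(0.604 − 0.725)·P = 0.725×2080 − 1761.8 = -253.76
P = -253.76 / -0.121 = 2097.2 kg/h

2097 kg/h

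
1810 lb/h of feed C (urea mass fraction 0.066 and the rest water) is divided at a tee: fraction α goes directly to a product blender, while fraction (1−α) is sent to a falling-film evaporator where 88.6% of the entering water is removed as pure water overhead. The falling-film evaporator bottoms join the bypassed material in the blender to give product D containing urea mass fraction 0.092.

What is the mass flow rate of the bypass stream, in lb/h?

All 1810×0.066 = 119.46 lb/h of urea reaches D, so D = 119.46/0.092 = 1298.5 lb/h and vapour = 511.52 lb/h.
The evaporator receives (1−α)·1810 of feed at 0.934 water and removes 0.886 of that water:
0.886×0.934×(1−α)×1810 = 511.52
(1−α) = 511.52/1497.8 = 0.3415;  α = 0.6585.
Bypass flow = 0.6585×1810 = 1191.9 lb/h.

1192 lb/h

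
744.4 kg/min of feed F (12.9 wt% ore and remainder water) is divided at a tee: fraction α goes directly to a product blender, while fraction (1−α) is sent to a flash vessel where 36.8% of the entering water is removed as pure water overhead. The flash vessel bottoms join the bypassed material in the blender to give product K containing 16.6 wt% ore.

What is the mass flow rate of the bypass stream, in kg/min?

All 744.4×0.129 = 96.028 kg/min of ore reaches K, so K = 96.028/0.166 = 578.48 kg/min and vapour = 165.92 kg/min.
The evaporator receives (1−α)·744.4 of feed at 0.871 water and removes 0.368 of that water:
0.368×0.871×(1−α)×744.4 = 165.92
(1−α) = 165.92/238.6 = 0.6954;  α = 0.3046.
Bypass flow = 0.3046×744.4 = 226.75 kg/min.

226.8 kg/min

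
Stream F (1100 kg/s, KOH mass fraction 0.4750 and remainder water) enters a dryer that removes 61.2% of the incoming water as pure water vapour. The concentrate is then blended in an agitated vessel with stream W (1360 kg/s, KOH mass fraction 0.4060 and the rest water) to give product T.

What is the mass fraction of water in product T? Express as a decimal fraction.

Vapour removed = 0.612×0.525×1100 = 353.43 kg/s; concentrate = 746.57 kg/s.
water reaching the mixer = 224.07 (from concentrate) + 1360×0.594 = 1031.9 kg/s.
Product flow = 746.57 + 1360 = 2106.6 kg/s; water fraction = 0.4899.

0.4899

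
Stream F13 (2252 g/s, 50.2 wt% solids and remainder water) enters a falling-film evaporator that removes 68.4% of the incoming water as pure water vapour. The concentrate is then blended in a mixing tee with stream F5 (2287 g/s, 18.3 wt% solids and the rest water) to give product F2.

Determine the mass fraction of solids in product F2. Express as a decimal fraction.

0.411

Vapour removed = 0.684×0.498×2252 = 767.1 g/s; concentrate = 1484.9 g/s.
solids reaching the mixer = 1130.5 (from concentrate) + 2287×0.183 = 1549 g/s.
Product flow = 1484.9 + 2287 = 3771.9 g/s; solids fraction = 0.411.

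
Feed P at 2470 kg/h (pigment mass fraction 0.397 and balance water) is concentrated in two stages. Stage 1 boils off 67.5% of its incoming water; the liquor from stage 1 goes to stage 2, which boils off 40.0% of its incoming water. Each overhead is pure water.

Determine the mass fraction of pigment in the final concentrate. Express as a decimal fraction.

water in feed = 2470×0.603 = 1489.4 kg/h.
After stage 1: water left = (1−0.675)×1489.4 = 484.06; stream total = 1464.6 kg/h.
After stage 2: water left = (1−0.400)×484.06 = 290.43; final concentrate = 1271 kg/h.
pigment fraction = 980.59/1271 = 0.771.

0.771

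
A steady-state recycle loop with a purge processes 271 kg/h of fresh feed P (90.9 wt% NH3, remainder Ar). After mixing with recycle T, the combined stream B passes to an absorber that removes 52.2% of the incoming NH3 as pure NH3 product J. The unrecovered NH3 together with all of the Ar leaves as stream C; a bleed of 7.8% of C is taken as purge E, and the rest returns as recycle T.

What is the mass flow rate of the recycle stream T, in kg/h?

485.6 kg/h

Ar enters only via P and leaves only via the purge: 271×0.091 = 0.078×(Ar in C), and the absorber passes all Ar, so Ar in B = Ar in C = 316.17 kg/h.
NH3 in B: m_A = 271×0.909 + (1−0.078)·(1−0.522)·m_A, so m_A = 246.34/0.5593 = 440.45 kg/h.
C = (1−0.522)×440.45 + 316.17 = 526.7 kg/h.
Recycle T = (1−0.078)×526.7 = 485.62 kg/h.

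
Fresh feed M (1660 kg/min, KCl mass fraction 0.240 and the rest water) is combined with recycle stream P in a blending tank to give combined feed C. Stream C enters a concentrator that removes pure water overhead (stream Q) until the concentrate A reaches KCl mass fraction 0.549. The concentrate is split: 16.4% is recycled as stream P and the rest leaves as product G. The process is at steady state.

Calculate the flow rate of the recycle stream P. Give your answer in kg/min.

Overall KCl balance (none leaves overhead): KCl in fresh feed = KCl in product, i.e. 1660×0.240 = (1−0.164)·A·0.549.
A = 398.4/(0.549×0.836) = 868.04 kg/min.
Recycle P = 0.164×868.04 = 142.36 kg/min.

142.4 kg/min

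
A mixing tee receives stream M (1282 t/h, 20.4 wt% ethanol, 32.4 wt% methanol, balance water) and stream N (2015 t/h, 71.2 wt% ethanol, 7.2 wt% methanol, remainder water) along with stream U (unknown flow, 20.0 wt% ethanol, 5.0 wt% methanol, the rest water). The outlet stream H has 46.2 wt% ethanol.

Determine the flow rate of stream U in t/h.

Let U be the unknown flow. Total out = 3297 + U.
ethanol balance: 1696.2 + 0.200·U = 0.462·(3297 + U)
(0.200 − 0.462)·U = 0.462×3297 − 1696.2 = -172.99
U = -172.99 / -0.262 = 660.28 t/h

660.3 t/h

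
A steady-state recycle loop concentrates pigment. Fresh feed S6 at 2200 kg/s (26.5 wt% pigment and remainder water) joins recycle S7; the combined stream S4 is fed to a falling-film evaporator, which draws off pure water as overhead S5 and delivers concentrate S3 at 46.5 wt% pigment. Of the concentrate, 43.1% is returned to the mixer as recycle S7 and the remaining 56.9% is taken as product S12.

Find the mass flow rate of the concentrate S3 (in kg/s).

2203 kg/s

Overall pigment balance (none leaves overhead): pigment in fresh feed = pigment in product, i.e. 2200×0.265 = (1−0.431)·S3·0.465.
S3 = 583/(0.465×0.569) = 2203.5 kg/s.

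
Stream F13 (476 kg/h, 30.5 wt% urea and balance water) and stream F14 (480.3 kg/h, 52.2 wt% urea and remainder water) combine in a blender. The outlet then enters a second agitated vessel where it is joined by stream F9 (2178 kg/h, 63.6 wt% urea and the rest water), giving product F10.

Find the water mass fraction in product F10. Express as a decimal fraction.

0.432

Overall, product flow = 3134.3 kg/h.
water in = 476×0.695 + 480.3×0.478 + 2178×0.364 = 1353.2 kg/h.
water fraction in F10 = 0.432.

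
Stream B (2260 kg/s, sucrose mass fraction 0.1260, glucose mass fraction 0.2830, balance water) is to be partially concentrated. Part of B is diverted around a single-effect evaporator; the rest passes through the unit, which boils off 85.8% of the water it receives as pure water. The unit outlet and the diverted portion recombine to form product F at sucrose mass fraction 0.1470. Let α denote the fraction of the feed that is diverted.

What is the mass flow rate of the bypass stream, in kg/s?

1623 kg/s

All 2260×0.126 = 284.76 kg/s of sucrose reaches F, so F = 284.76/0.147 = 1937.1 kg/s and vapour = 322.86 kg/s.
The evaporator receives (1−α)·2260 of feed at 0.591 water and removes 0.858 of that water:
0.858×0.591×(1−α)×2260 = 322.86
(1−α) = 322.86/1146 = 0.2817;  α = 0.7183.
Bypass flow = 0.7183×2260 = 1623.3 kg/s.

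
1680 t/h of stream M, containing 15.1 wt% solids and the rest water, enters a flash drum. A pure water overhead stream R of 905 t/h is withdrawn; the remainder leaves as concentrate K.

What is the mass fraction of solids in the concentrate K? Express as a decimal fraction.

0.327

solids is not removed: 1680×0.151 = 253.68 t/h of solids enters K.
Concentrate = 1680 − 905 = 775 t/h.
Mass fraction = 253.68/775 = 0.327.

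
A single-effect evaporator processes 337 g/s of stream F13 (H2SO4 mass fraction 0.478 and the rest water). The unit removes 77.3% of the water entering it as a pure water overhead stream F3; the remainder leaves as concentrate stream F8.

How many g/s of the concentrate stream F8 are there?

water entering = 337×0.522 = 175.91 g/s; overhead removed = 0.773×175.91 = 135.98 g/s.
Concentrate = 337 − 135.98 = 201.02 g/s.

201 g/s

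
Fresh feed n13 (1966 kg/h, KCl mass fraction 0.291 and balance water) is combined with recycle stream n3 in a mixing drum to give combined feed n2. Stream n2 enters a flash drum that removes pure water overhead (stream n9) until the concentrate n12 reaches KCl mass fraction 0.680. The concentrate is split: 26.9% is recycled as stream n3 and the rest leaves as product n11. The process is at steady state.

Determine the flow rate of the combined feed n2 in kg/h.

Overall KCl balance (none leaves overhead): KCl in fresh feed = KCl in product, i.e. 1966×0.291 = (1−0.269)·n12·0.680.
n12 = 572.11/(0.680×0.731) = 1150.9 kg/h.
Recycle n3 = 0.269×1150.9 = 309.6 kg/h.
Combined feed n2 = 1966 + 309.6 = 2275.6 kg/h.

2276 kg/h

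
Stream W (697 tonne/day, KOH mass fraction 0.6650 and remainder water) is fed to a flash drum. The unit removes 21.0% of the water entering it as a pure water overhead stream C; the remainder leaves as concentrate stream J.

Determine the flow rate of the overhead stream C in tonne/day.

water entering = 697×0.335 = 233.5 tonne/day; overhead removed = 0.210×233.5 = 49.034 tonne/day.

49.03 tonne/day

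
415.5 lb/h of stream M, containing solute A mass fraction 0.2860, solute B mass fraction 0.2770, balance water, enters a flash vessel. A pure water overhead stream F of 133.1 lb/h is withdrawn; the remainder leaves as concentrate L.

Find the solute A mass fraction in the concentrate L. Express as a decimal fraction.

solute A is not removed: 415.5×0.286 = 118.83 lb/h of solute A enters L.
Concentrate = 415.5 − 133.1 = 282.4 lb/h.
Mass fraction = 118.83/282.4 = 0.4208.

0.4208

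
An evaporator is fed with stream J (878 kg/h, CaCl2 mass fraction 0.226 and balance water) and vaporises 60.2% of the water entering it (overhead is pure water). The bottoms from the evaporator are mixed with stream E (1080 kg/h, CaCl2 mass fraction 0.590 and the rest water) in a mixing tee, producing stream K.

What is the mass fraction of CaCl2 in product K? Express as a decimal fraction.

0.539

Vapour removed = 0.602×0.774×878 = 409.1 kg/h; concentrate = 468.9 kg/h.
CaCl2 reaching the mixer = 198.43 (from concentrate) + 1080×0.590 = 835.63 kg/h.
Product flow = 468.9 + 1080 = 1548.9 kg/h; CaCl2 fraction = 0.539.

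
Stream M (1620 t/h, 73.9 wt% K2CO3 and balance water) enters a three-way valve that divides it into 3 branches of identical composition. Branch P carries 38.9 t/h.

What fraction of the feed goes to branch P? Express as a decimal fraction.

0.024

Fraction to P = 38.9/1620 = 0.0240.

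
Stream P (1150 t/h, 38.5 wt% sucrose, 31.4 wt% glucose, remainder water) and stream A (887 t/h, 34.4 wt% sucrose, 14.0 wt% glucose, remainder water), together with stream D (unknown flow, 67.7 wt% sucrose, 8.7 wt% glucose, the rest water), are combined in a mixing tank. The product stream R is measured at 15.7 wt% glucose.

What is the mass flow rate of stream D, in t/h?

Let D be the unknown flow. Total out = 2037 + D.
glucose balance: 485.28 + 0.087·D = 0.157·(2037 + D)
(0.087 − 0.157)·D = 0.157×2037 − 485.28 = -165.47
D = -165.47 / -0.070 = 2363.9 t/h

2364 t/h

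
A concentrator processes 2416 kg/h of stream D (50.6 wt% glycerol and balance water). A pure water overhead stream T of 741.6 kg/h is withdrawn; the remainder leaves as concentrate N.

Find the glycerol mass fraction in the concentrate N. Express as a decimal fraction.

0.730

glycerol is not removed: 2416×0.506 = 1222.5 kg/h of glycerol enters N.
Concentrate = 2416 − 741.6 = 1674.4 kg/h.
Mass fraction = 1222.5/1674.4 = 0.730.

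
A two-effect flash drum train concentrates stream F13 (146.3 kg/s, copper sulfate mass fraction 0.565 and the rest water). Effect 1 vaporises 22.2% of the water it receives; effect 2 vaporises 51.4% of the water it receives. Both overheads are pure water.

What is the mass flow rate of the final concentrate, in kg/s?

water in feed = 146.3×0.435 = 63.641 kg/s.
After stage 1: water left = (1−0.222)×63.641 = 49.512; stream total = 132.17 kg/s.
After stage 2: water left = (1−0.514)×49.512 = 24.063; final concentrate = 106.72 kg/s.

106.7 kg/s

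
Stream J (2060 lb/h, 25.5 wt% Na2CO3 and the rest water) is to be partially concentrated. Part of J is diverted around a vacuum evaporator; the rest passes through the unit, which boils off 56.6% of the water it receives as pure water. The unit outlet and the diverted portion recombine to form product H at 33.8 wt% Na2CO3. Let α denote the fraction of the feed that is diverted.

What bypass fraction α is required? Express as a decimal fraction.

0.418

All 2060×0.255 = 525.3 lb/h of Na2CO3 reaches H, so H = 525.3/0.338 = 1554.1 lb/h and vapour = 505.86 lb/h.
The evaporator receives (1−α)·2060 of feed at 0.745 water and removes 0.566 of that water:
0.566×0.745×(1−α)×2060 = 505.86
(1−α) = 505.86/868.64 = 0.5824;  α = 0.4176.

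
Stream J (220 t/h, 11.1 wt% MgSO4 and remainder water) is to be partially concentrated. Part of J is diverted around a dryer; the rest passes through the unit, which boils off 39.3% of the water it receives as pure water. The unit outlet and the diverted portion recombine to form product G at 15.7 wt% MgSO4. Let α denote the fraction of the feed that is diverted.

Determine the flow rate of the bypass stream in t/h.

35.5 t/h

All 220×0.111 = 24.42 t/h of MgSO4 reaches G, so G = 24.42/0.157 = 155.54 t/h and vapour = 64.459 t/h.
The evaporator receives (1−α)·220 of feed at 0.889 water and removes 0.393 of that water:
0.393×0.889×(1−α)×220 = 64.459
(1−α) = 64.459/76.863 = 0.8386;  α = 0.1614.
Bypass flow = 0.1614×220 = 35.504 t/h.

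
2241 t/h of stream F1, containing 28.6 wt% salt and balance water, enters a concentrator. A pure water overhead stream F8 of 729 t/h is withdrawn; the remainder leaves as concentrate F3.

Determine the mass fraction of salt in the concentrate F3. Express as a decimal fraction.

salt is not removed: 2241×0.286 = 640.93 t/h of salt enters F3.
Concentrate = 2241 − 729 = 1512 t/h.
Mass fraction = 640.93/1512 = 0.424.

0.424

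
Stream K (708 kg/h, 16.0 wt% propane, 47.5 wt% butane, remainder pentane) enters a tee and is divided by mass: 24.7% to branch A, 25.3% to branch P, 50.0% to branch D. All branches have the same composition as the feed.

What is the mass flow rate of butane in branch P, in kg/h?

85.08 kg/h

Branch P total = 0.253×708 = 179.12 kg/h.
butane in P = 0.475×179.12 = 85.084 kg/h.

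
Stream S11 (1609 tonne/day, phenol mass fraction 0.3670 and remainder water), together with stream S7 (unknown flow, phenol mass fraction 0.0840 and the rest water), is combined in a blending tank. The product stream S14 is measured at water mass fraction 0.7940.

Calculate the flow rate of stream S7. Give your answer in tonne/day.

2123 tonne/day

Let S7 be the unknown flow. Total out = 1609 + S7.
water balance: 1018.5 + 0.916·S7 = 0.794·(1609 + S7)
(0.916 − 0.794)·S7 = 0.794×1609 − 1018.5 = 259.05
S7 = 259.05 / 0.122 = 2123.4 tonne/day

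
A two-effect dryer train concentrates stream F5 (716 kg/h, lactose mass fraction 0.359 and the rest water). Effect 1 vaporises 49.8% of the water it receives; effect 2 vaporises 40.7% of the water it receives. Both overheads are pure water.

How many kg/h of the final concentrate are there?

393.7 kg/h

water in feed = 716×0.641 = 458.96 kg/h.
After stage 1: water left = (1−0.498)×458.96 = 230.4; stream total = 487.44 kg/h.
After stage 2: water left = (1−0.407)×230.4 = 136.62; final concentrate = 393.67 kg/h.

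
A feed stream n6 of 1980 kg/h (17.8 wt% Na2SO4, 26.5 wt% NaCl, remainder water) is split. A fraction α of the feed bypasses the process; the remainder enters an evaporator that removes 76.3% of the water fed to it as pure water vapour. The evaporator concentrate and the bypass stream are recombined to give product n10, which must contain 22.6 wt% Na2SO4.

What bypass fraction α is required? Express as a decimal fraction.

0.500

All 1980×0.178 = 352.44 kg/h of Na2SO4 reaches n10, so n10 = 352.44/0.226 = 1559.5 kg/h and vapour = 420.53 kg/h.
The evaporator receives (1−α)·1980 of feed at 0.557 water and removes 0.763 of that water:
0.763×0.557×(1−α)×1980 = 420.53
(1−α) = 420.53/841.48 = 0.4998;  α = 0.5002.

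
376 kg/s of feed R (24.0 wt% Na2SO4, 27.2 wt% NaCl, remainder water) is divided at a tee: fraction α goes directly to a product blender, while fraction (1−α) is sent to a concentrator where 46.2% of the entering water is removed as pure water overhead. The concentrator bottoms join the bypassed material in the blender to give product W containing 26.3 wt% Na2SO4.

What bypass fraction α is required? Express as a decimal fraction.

All 376×0.240 = 90.24 kg/s of Na2SO4 reaches W, so W = 90.24/0.263 = 343.12 kg/s and vapour = 32.882 kg/s.
The evaporator receives (1−α)·376 of feed at 0.488 water and removes 0.462 of that water:
0.462×0.488×(1−α)×376 = 32.882
(1−α) = 32.882/84.771 = 0.3879;  α = 0.6121.

0.612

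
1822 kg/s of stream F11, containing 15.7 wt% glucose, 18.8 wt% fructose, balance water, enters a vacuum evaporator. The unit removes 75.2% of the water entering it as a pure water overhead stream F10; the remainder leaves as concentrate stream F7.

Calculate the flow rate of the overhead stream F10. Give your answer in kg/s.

897.4 kg/s

water entering = 1822×0.655 = 1193.4 kg/s; overhead removed = 0.752×1193.4 = 897.44 kg/s.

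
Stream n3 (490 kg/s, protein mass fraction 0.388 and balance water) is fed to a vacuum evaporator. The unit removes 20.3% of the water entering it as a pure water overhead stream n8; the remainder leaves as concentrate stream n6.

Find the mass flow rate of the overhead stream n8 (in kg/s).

water entering = 490×0.612 = 299.88 kg/s; overhead removed = 0.203×299.88 = 60.876 kg/s.

60.88 kg/s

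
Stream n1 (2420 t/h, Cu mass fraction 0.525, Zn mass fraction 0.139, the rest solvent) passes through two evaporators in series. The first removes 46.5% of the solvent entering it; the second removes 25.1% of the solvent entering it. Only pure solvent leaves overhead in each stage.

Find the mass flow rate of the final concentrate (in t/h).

1933 t/h

solvent in feed = 2420×0.336 = 813.12 t/h.
After stage 1: solvent left = (1−0.465)×813.12 = 435.02; stream total = 2041.9 t/h.
After stage 2: solvent left = (1−0.251)×435.02 = 325.83; final concentrate = 1932.7 t/h.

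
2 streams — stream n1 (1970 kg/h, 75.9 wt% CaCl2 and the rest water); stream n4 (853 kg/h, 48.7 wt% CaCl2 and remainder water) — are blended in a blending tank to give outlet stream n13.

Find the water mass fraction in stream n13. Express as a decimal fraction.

0.323

Total flow out = 1970 + 853 = 2823 kg/h.
water in = 1970×0.241 + 853×0.513 = 912.36 kg/h.
water mass fraction in n13 = 912.36/2823 = 0.323.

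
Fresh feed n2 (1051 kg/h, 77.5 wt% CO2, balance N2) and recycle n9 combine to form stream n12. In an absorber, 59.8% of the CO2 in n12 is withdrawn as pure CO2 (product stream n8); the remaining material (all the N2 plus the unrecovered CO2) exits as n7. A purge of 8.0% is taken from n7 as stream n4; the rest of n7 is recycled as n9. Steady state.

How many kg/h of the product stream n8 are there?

773 kg/h

CO2 in n12: m_A = 1051×0.775 + (1−0.080)·(1−0.598)·m_A, so m_A = 814.52/0.6302 = 1292.6 kg/h.
Product n8 = 0.598×1292.6 = 772.96 kg/h.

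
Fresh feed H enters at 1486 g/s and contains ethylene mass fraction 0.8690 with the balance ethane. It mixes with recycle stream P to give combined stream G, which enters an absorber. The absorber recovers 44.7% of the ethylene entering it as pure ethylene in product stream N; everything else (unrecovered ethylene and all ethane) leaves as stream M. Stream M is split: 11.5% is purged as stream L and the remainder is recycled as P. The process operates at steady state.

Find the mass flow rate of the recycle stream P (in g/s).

ethane enters only via H and leaves only via the purge: 1486×0.131 = 0.115×(ethane in M), and the absorber passes all ethane, so ethane in G = ethane in M = 1692.7 g/s.
ethylene in G: m_A = 1486×0.869 + (1−0.115)·(1−0.447)·m_A, so m_A = 1291.3/0.5106 = 2529.1 g/s.
M = (1−0.447)×2529.1 + 1692.7 = 3091.3 g/s.
Recycle P = (1−0.115)×3091.3 = 2735.8 g/s.

2736 g/s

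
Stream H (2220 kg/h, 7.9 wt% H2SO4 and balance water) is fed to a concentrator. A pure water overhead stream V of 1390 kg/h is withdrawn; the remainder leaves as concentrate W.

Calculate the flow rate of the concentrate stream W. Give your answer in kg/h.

Concentrate = 2220 − 1390 = 830 kg/h.

830 kg/h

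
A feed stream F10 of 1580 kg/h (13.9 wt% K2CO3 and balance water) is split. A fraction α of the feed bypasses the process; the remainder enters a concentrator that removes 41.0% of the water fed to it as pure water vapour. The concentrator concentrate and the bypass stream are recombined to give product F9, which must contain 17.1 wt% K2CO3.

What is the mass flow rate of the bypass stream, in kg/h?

All 1580×0.139 = 219.62 kg/h of K2CO3 reaches F9, so F9 = 219.62/0.171 = 1284.3 kg/h and vapour = 295.67 kg/h.
The evaporator receives (1−α)·1580 of feed at 0.861 water and removes 0.410 of that water:
0.410×0.861×(1−α)×1580 = 295.67
(1−α) = 295.67/557.76 = 0.5301;  α = 0.4699.
Bypass flow = 0.4699×1580 = 742.42 kg/h.

742.4 kg/h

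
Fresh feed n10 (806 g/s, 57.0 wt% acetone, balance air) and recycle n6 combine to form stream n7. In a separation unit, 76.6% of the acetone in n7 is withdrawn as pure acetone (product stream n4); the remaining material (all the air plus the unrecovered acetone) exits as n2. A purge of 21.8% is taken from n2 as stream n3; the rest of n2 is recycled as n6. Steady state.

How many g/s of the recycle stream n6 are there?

1346 g/s

air enters only via n10 and leaves only via the purge: 806×0.430 = 0.218×(air in n2), and the separation unit passes all air, so air in n7 = air in n2 = 1589.8 g/s.
acetone in n7: m_A = 806×0.570 + (1−0.218)·(1−0.766)·m_A, so m_A = 459.42/0.8170 = 562.32 g/s.
n2 = (1−0.766)×562.32 + 1589.8 = 1721.4 g/s.
Recycle n6 = (1−0.218)×1721.4 = 1346.1 g/s.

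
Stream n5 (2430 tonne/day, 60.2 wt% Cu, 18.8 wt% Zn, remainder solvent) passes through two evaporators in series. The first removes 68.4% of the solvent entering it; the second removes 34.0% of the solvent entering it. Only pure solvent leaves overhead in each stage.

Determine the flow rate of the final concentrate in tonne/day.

solvent in feed = 2430×0.210 = 510.3 tonne/day.
After stage 1: solvent left = (1−0.684)×510.3 = 161.25; stream total = 2081 tonne/day.
After stage 2: solvent left = (1−0.340)×161.25 = 106.43; final concentrate = 2026.1 tonne/day.

2026 tonne/day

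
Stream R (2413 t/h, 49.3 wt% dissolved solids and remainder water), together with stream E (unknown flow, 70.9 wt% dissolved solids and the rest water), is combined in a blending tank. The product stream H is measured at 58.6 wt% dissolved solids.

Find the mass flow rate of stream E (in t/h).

1824 t/h

Let E be the unknown flow. Total out = 2413 + E.
dissolved solids balance: 1189.6 + 0.709·E = 0.586·(2413 + E)
(0.709 − 0.586)·E = 0.586×2413 − 1189.6 = 224.41
E = 224.41 / 0.123 = 1824.5 t/h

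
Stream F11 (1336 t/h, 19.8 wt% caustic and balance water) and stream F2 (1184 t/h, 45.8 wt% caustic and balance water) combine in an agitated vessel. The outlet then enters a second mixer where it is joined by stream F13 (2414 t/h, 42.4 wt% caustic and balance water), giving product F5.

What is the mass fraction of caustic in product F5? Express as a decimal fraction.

0.371

Overall, product flow = 4934 t/h.
caustic in = 1336×0.198 + 1184×0.458 + 2414×0.424 = 1830.3 t/h.
caustic fraction in F5 = 0.371.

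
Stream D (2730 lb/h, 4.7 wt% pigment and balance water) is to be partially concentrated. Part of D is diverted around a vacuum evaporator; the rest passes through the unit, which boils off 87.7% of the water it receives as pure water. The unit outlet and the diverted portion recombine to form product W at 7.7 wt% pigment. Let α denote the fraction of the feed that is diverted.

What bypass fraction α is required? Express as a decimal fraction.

0.534

All 2730×0.047 = 128.31 lb/h of pigment reaches W, so W = 128.31/0.077 = 1666.4 lb/h and vapour = 1063.6 lb/h.
The evaporator receives (1−α)·2730 of feed at 0.953 water and removes 0.877 of that water:
0.877×0.953×(1−α)×2730 = 1063.6
(1−α) = 1063.6/2281.7 = 0.4662;  α = 0.5338.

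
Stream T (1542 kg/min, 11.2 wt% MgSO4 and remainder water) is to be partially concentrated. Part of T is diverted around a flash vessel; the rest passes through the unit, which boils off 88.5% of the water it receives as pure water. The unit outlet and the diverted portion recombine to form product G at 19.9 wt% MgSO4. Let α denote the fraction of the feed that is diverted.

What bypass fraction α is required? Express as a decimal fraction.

0.444

All 1542×0.112 = 172.7 kg/min of MgSO4 reaches G, so G = 172.7/0.199 = 867.86 kg/min and vapour = 674.14 kg/min.
The evaporator receives (1−α)·1542 of feed at 0.888 water and removes 0.885 of that water:
0.885×0.888×(1−α)×1542 = 674.14
(1−α) = 674.14/1211.8 = 0.5563;  α = 0.4437.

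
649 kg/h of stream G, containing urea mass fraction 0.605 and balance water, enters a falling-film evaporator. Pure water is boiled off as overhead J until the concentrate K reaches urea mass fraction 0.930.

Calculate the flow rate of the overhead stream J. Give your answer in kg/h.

urea is conserved: 649×0.605 = 392.64 kg/h all reports to the concentrate.
Concentrate = 392.64/(target fraction) = 422.2 kg/h.
Overhead = 649 − 422.2 = 226.8 kg/h.

226.8 kg/h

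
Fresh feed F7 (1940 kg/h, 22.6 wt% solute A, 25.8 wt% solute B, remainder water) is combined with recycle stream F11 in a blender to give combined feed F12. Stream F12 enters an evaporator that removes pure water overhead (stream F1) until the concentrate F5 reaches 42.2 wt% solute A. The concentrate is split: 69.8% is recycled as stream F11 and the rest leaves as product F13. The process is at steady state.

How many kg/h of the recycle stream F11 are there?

Overall solute A balance (none leaves overhead): solute A in fresh feed = solute A in product, i.e. 1940×0.226 = (1−0.698)·F5·0.422.
F5 = 438.44/(0.422×0.302) = 3440.3 kg/h.
Recycle F11 = 0.698×3440.3 = 2401.3 kg/h.

2401 kg/h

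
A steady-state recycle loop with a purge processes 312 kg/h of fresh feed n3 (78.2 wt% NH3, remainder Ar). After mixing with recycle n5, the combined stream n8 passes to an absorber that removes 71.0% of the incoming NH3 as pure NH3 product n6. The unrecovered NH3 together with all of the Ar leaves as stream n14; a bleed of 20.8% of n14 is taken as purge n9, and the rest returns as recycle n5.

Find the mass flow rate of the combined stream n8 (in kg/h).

643.7 kg/h

Ar enters only via n3 and leaves only via the purge: 312×0.218 = 0.208×(Ar in n14), and the absorber passes all Ar, so Ar in n8 = Ar in n14 = 327 kg/h.
NH3 in n8: m_A = 312×0.782 + (1−0.208)·(1−0.710)·m_A, so m_A = 243.98/0.7703 = 316.73 kg/h.
n8 = 316.73 + 327 = 643.73 kg/h.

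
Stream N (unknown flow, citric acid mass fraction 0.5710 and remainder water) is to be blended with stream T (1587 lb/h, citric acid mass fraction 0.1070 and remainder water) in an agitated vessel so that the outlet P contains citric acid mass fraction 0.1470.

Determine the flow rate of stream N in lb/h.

149.7 lb/h

Let N be the unknown flow. Total out = 1587 + N.
citric acid balance: 169.81 + 0.571·N = 0.147·(1587 + N)
(0.571 − 0.147)·N = 0.147×1587 − 169.81 = 63.48
N = 63.48 / 0.424 = 149.72 lb/h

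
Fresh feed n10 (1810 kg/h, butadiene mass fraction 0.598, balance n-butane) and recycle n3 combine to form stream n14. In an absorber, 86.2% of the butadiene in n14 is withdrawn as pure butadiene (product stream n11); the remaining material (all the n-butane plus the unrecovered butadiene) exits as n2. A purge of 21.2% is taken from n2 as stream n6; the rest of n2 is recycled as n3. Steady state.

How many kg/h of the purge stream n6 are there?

n-butane enters only via n10 and leaves only via the purge: 1810×0.402 = 0.212×(n-butane in n2), and the absorber passes all n-butane, so n-butane in n14 = n-butane in n2 = 3432.2 kg/h.
butadiene in n14: m_A = 1810×0.598 + (1−0.212)·(1−0.862)·m_A, so m_A = 1082.4/0.8913 = 1214.4 kg/h.
n2 = (1−0.862)×1214.4 + 3432.2 = 3599.8 kg/h.
Purge n6 = 0.212×3599.8 = 763.15 kg/h.

763.1 kg/h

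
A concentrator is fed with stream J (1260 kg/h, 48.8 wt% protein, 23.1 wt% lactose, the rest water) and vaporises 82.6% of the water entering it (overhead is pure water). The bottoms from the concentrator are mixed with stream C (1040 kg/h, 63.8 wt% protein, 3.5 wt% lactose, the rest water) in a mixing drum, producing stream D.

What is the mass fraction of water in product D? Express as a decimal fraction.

0.200

Vapour removed = 0.826×0.281×1260 = 292.45 kg/h; concentrate = 967.55 kg/h.
water reaching the mixer = 61.606 (from concentrate) + 1040×0.327 = 401.69 kg/h.
Product flow = 967.55 + 1040 = 2007.5 kg/h; water fraction = 0.200.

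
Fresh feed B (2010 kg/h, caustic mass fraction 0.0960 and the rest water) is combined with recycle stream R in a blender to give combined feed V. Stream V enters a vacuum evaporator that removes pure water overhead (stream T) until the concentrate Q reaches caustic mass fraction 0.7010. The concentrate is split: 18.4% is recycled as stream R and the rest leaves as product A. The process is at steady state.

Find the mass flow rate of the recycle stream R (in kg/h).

Overall caustic balance (none leaves overhead): caustic in fresh feed = caustic in product, i.e. 2010×0.096 = (1−0.184)·Q·0.701.
Q = 192.96/(0.701×0.816) = 337.33 kg/h.
Recycle R = 0.184×337.33 = 62.069 kg/h.

62.07 kg/h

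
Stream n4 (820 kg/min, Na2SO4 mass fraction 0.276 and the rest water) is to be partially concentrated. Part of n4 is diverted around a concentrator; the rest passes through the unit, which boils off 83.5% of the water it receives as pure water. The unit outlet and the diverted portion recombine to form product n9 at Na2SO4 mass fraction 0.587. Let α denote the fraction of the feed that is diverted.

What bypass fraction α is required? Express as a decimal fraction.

All 820×0.276 = 226.32 kg/min of Na2SO4 reaches n9, so n9 = 226.32/0.587 = 385.55 kg/min and vapour = 434.45 kg/min.
The evaporator receives (1−α)·820 of feed at 0.724 water and removes 0.835 of that water:
0.835×0.724×(1−α)×820 = 434.45
(1−α) = 434.45/495.72 = 0.8764;  α = 0.1236.

0.124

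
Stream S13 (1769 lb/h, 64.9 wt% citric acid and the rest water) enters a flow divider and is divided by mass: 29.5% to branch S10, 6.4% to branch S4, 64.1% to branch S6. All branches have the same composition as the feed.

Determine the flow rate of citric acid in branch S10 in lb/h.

Branch S10 total = 0.295×1769 = 521.86 lb/h.
citric acid in S10 = 0.649×521.86 = 338.68 lb/h.

338.7 lb/h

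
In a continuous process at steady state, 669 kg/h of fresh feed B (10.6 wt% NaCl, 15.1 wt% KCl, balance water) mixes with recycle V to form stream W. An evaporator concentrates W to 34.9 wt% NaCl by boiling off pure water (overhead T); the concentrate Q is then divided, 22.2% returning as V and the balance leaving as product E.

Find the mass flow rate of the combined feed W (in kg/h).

Overall NaCl balance (none leaves overhead): NaCl in fresh feed = NaCl in product, i.e. 669×0.106 = (1−0.222)·Q·0.349.
Q = 70.914/(0.349×0.778) = 261.17 kg/h.
Recycle V = 0.222×261.17 = 57.98 kg/h.
Combined feed W = 669 + 57.98 = 726.98 kg/h.

727 kg/h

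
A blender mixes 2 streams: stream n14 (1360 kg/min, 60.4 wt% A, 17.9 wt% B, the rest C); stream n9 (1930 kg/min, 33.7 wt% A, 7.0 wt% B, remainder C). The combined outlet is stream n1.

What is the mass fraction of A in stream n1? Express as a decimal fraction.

Total flow out = 1360 + 1930 = 3290 kg/min.
A in = 1360×0.604 + 1930×0.337 = 1471.8 kg/min.
A mass fraction in n1 = 1471.8/3290 = 0.447.

0.447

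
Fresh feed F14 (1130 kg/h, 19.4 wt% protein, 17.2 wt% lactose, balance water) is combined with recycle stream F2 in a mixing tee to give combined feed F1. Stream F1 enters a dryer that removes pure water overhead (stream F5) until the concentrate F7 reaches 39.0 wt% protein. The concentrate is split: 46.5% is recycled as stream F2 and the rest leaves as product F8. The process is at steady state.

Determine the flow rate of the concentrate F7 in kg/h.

Overall protein balance (none leaves overhead): protein in fresh feed = protein in product, i.e. 1130×0.194 = (1−0.465)·F7·0.390.
F7 = 219.22/(0.390×0.535) = 1050.7 kg/h.

1051 kg/h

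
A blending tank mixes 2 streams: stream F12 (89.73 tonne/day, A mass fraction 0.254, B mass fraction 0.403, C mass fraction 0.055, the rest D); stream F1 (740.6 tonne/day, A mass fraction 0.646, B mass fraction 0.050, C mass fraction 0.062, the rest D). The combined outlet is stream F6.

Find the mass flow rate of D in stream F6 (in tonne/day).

D out = D in = 89.73×0.288 + 740.6×0.242 = 205.07 tonne/day.

205.1 tonne/day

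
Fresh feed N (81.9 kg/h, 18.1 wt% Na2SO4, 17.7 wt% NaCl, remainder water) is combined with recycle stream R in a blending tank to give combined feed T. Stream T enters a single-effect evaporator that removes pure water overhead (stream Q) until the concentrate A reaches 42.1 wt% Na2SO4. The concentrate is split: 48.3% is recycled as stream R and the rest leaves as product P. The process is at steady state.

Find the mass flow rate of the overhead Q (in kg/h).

46.69 kg/h

Overall Na2SO4 balance (none leaves overhead): Na2SO4 in fresh feed = Na2SO4 in product, i.e. 81.9×0.181 = (1−0.483)·A·0.421.
A = 14.824/(0.421×0.517) = 68.107 kg/h.
Recycle R = 0.483×68.107 = 32.896 kg/h.
Combined feed T = 81.9 + 32.896 = 114.8 kg/h.
Overhead Q = T − A = 114.8 − 68.107 = 46.689 kg/h.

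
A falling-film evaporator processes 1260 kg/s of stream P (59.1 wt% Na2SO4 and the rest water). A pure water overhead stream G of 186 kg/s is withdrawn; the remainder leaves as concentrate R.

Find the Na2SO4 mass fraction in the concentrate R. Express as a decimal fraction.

0.693

Na2SO4 is not removed: 1260×0.591 = 744.66 kg/s of Na2SO4 enters R.
Concentrate = 1260 − 186 = 1074 kg/s.
Mass fraction = 744.66/1074 = 0.693.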